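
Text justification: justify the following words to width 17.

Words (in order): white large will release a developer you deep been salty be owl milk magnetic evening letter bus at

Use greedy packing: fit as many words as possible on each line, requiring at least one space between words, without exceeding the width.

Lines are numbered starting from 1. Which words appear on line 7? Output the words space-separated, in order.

Answer: letter bus at

Derivation:
Line 1: ['white', 'large', 'will'] (min_width=16, slack=1)
Line 2: ['release', 'a'] (min_width=9, slack=8)
Line 3: ['developer', 'you'] (min_width=13, slack=4)
Line 4: ['deep', 'been', 'salty'] (min_width=15, slack=2)
Line 5: ['be', 'owl', 'milk'] (min_width=11, slack=6)
Line 6: ['magnetic', 'evening'] (min_width=16, slack=1)
Line 7: ['letter', 'bus', 'at'] (min_width=13, slack=4)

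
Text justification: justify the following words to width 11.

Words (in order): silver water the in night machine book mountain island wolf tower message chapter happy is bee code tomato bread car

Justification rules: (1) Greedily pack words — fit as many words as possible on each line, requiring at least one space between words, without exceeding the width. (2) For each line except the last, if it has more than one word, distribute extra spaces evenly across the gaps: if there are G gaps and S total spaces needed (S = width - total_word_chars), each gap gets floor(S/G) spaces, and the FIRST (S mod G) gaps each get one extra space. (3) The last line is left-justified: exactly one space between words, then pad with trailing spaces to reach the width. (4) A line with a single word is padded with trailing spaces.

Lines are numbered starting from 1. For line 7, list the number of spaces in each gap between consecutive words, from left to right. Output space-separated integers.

Answer: 1

Derivation:
Line 1: ['silver'] (min_width=6, slack=5)
Line 2: ['water', 'the'] (min_width=9, slack=2)
Line 3: ['in', 'night'] (min_width=8, slack=3)
Line 4: ['machine'] (min_width=7, slack=4)
Line 5: ['book'] (min_width=4, slack=7)
Line 6: ['mountain'] (min_width=8, slack=3)
Line 7: ['island', 'wolf'] (min_width=11, slack=0)
Line 8: ['tower'] (min_width=5, slack=6)
Line 9: ['message'] (min_width=7, slack=4)
Line 10: ['chapter'] (min_width=7, slack=4)
Line 11: ['happy', 'is'] (min_width=8, slack=3)
Line 12: ['bee', 'code'] (min_width=8, slack=3)
Line 13: ['tomato'] (min_width=6, slack=5)
Line 14: ['bread', 'car'] (min_width=9, slack=2)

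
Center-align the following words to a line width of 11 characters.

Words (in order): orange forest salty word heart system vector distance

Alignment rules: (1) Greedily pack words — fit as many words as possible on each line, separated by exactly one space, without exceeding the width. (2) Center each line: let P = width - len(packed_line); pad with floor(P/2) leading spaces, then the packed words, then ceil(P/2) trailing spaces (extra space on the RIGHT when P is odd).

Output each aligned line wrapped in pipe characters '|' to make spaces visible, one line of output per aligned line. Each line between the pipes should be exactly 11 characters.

Answer: |  orange   |
|  forest   |
|salty word |
|   heart   |
|  system   |
|  vector   |
| distance  |

Derivation:
Line 1: ['orange'] (min_width=6, slack=5)
Line 2: ['forest'] (min_width=6, slack=5)
Line 3: ['salty', 'word'] (min_width=10, slack=1)
Line 4: ['heart'] (min_width=5, slack=6)
Line 5: ['system'] (min_width=6, slack=5)
Line 6: ['vector'] (min_width=6, slack=5)
Line 7: ['distance'] (min_width=8, slack=3)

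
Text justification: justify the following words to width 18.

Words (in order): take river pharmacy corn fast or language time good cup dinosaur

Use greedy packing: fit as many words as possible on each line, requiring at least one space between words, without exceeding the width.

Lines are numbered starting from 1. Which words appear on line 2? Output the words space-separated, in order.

Line 1: ['take', 'river'] (min_width=10, slack=8)
Line 2: ['pharmacy', 'corn', 'fast'] (min_width=18, slack=0)
Line 3: ['or', 'language', 'time'] (min_width=16, slack=2)
Line 4: ['good', 'cup', 'dinosaur'] (min_width=17, slack=1)

Answer: pharmacy corn fast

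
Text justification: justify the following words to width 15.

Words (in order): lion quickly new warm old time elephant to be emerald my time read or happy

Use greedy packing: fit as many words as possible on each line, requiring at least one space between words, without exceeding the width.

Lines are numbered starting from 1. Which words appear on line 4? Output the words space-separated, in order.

Line 1: ['lion', 'quickly'] (min_width=12, slack=3)
Line 2: ['new', 'warm', 'old'] (min_width=12, slack=3)
Line 3: ['time', 'elephant'] (min_width=13, slack=2)
Line 4: ['to', 'be', 'emerald'] (min_width=13, slack=2)
Line 5: ['my', 'time', 'read', 'or'] (min_width=15, slack=0)
Line 6: ['happy'] (min_width=5, slack=10)

Answer: to be emerald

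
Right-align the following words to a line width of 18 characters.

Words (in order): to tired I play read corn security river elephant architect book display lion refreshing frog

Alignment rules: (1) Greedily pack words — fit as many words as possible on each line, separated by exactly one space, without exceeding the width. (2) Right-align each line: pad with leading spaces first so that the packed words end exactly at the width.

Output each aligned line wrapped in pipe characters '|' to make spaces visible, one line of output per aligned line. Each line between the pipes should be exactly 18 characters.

Answer: |   to tired I play|
|read corn security|
|    river elephant|
|    architect book|
|      display lion|
|   refreshing frog|

Derivation:
Line 1: ['to', 'tired', 'I', 'play'] (min_width=15, slack=3)
Line 2: ['read', 'corn', 'security'] (min_width=18, slack=0)
Line 3: ['river', 'elephant'] (min_width=14, slack=4)
Line 4: ['architect', 'book'] (min_width=14, slack=4)
Line 5: ['display', 'lion'] (min_width=12, slack=6)
Line 6: ['refreshing', 'frog'] (min_width=15, slack=3)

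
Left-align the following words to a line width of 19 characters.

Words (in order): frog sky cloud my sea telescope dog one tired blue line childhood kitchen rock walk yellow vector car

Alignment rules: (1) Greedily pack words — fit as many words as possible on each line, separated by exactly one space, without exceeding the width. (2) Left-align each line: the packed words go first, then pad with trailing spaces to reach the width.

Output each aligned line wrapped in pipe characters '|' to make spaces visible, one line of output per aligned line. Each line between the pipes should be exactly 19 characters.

Answer: |frog sky cloud my  |
|sea telescope dog  |
|one tired blue line|
|childhood kitchen  |
|rock walk yellow   |
|vector car         |

Derivation:
Line 1: ['frog', 'sky', 'cloud', 'my'] (min_width=17, slack=2)
Line 2: ['sea', 'telescope', 'dog'] (min_width=17, slack=2)
Line 3: ['one', 'tired', 'blue', 'line'] (min_width=19, slack=0)
Line 4: ['childhood', 'kitchen'] (min_width=17, slack=2)
Line 5: ['rock', 'walk', 'yellow'] (min_width=16, slack=3)
Line 6: ['vector', 'car'] (min_width=10, slack=9)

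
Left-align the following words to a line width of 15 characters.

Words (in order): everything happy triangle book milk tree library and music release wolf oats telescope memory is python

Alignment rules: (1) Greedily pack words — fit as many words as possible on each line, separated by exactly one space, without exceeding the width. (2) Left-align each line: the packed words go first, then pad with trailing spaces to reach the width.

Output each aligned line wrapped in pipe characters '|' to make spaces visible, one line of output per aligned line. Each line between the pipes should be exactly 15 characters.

Line 1: ['everything'] (min_width=10, slack=5)
Line 2: ['happy', 'triangle'] (min_width=14, slack=1)
Line 3: ['book', 'milk', 'tree'] (min_width=14, slack=1)
Line 4: ['library', 'and'] (min_width=11, slack=4)
Line 5: ['music', 'release'] (min_width=13, slack=2)
Line 6: ['wolf', 'oats'] (min_width=9, slack=6)
Line 7: ['telescope'] (min_width=9, slack=6)
Line 8: ['memory', 'is'] (min_width=9, slack=6)
Line 9: ['python'] (min_width=6, slack=9)

Answer: |everything     |
|happy triangle |
|book milk tree |
|library and    |
|music release  |
|wolf oats      |
|telescope      |
|memory is      |
|python         |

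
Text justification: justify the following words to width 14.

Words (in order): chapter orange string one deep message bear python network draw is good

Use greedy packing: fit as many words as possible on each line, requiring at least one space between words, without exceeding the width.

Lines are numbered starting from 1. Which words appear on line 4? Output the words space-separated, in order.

Answer: bear python

Derivation:
Line 1: ['chapter', 'orange'] (min_width=14, slack=0)
Line 2: ['string', 'one'] (min_width=10, slack=4)
Line 3: ['deep', 'message'] (min_width=12, slack=2)
Line 4: ['bear', 'python'] (min_width=11, slack=3)
Line 5: ['network', 'draw'] (min_width=12, slack=2)
Line 6: ['is', 'good'] (min_width=7, slack=7)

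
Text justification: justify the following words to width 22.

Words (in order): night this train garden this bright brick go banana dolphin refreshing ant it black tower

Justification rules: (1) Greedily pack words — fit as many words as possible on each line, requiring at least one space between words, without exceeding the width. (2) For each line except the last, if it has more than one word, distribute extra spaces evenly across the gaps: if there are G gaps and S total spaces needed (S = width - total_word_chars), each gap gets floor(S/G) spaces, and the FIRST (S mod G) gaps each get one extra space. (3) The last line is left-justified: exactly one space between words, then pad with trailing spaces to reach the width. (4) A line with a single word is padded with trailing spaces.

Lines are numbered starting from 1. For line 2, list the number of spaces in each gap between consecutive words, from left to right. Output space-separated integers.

Line 1: ['night', 'this', 'train'] (min_width=16, slack=6)
Line 2: ['garden', 'this', 'bright'] (min_width=18, slack=4)
Line 3: ['brick', 'go', 'banana'] (min_width=15, slack=7)
Line 4: ['dolphin', 'refreshing', 'ant'] (min_width=22, slack=0)
Line 5: ['it', 'black', 'tower'] (min_width=14, slack=8)

Answer: 3 3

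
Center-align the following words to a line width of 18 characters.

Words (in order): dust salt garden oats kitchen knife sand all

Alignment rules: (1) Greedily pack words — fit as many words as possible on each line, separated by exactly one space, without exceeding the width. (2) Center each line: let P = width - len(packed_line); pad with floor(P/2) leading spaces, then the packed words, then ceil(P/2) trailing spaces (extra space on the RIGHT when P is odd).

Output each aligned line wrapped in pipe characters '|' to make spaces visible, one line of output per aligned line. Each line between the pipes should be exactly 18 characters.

Answer: | dust salt garden |
|oats kitchen knife|
|     sand all     |

Derivation:
Line 1: ['dust', 'salt', 'garden'] (min_width=16, slack=2)
Line 2: ['oats', 'kitchen', 'knife'] (min_width=18, slack=0)
Line 3: ['sand', 'all'] (min_width=8, slack=10)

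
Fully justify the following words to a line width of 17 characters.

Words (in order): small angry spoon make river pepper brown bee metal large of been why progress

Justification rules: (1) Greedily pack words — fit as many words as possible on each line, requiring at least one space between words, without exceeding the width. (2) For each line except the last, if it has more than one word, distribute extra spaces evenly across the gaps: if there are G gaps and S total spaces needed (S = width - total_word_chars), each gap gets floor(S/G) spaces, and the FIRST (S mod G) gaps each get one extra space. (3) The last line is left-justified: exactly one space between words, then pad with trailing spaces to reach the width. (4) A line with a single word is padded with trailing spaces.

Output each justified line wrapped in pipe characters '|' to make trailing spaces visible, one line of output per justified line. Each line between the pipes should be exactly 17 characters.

Line 1: ['small', 'angry', 'spoon'] (min_width=17, slack=0)
Line 2: ['make', 'river', 'pepper'] (min_width=17, slack=0)
Line 3: ['brown', 'bee', 'metal'] (min_width=15, slack=2)
Line 4: ['large', 'of', 'been', 'why'] (min_width=17, slack=0)
Line 5: ['progress'] (min_width=8, slack=9)

Answer: |small angry spoon|
|make river pepper|
|brown  bee  metal|
|large of been why|
|progress         |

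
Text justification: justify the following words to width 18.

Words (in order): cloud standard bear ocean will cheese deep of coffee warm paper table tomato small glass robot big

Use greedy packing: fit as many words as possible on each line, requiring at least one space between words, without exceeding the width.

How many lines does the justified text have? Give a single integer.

Answer: 6

Derivation:
Line 1: ['cloud', 'standard'] (min_width=14, slack=4)
Line 2: ['bear', 'ocean', 'will'] (min_width=15, slack=3)
Line 3: ['cheese', 'deep', 'of'] (min_width=14, slack=4)
Line 4: ['coffee', 'warm', 'paper'] (min_width=17, slack=1)
Line 5: ['table', 'tomato', 'small'] (min_width=18, slack=0)
Line 6: ['glass', 'robot', 'big'] (min_width=15, slack=3)
Total lines: 6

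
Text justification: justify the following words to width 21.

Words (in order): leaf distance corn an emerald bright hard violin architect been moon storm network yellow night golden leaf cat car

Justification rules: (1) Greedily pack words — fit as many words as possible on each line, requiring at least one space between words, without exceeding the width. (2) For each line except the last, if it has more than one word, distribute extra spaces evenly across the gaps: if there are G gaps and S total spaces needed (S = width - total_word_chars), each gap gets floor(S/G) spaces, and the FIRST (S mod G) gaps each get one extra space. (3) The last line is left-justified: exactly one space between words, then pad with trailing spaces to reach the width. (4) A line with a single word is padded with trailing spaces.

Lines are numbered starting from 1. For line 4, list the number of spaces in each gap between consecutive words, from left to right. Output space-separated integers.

Answer: 3 2

Derivation:
Line 1: ['leaf', 'distance', 'corn', 'an'] (min_width=21, slack=0)
Line 2: ['emerald', 'bright', 'hard'] (min_width=19, slack=2)
Line 3: ['violin', 'architect', 'been'] (min_width=21, slack=0)
Line 4: ['moon', 'storm', 'network'] (min_width=18, slack=3)
Line 5: ['yellow', 'night', 'golden'] (min_width=19, slack=2)
Line 6: ['leaf', 'cat', 'car'] (min_width=12, slack=9)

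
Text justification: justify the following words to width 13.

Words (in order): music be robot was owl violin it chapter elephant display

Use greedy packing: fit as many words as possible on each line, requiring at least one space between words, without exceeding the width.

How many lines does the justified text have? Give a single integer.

Answer: 6

Derivation:
Line 1: ['music', 'be'] (min_width=8, slack=5)
Line 2: ['robot', 'was', 'owl'] (min_width=13, slack=0)
Line 3: ['violin', 'it'] (min_width=9, slack=4)
Line 4: ['chapter'] (min_width=7, slack=6)
Line 5: ['elephant'] (min_width=8, slack=5)
Line 6: ['display'] (min_width=7, slack=6)
Total lines: 6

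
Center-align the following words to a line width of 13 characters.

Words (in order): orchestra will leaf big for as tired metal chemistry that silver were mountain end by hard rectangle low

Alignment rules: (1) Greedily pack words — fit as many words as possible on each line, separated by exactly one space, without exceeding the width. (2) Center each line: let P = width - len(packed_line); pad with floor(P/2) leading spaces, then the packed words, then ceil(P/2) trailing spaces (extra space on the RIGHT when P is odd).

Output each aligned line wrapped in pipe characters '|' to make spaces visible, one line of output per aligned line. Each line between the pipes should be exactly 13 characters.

Answer: |  orchestra  |
|will leaf big|
|for as tired |
|    metal    |
|  chemistry  |
| that silver |
|were mountain|
| end by hard |
|rectangle low|

Derivation:
Line 1: ['orchestra'] (min_width=9, slack=4)
Line 2: ['will', 'leaf', 'big'] (min_width=13, slack=0)
Line 3: ['for', 'as', 'tired'] (min_width=12, slack=1)
Line 4: ['metal'] (min_width=5, slack=8)
Line 5: ['chemistry'] (min_width=9, slack=4)
Line 6: ['that', 'silver'] (min_width=11, slack=2)
Line 7: ['were', 'mountain'] (min_width=13, slack=0)
Line 8: ['end', 'by', 'hard'] (min_width=11, slack=2)
Line 9: ['rectangle', 'low'] (min_width=13, slack=0)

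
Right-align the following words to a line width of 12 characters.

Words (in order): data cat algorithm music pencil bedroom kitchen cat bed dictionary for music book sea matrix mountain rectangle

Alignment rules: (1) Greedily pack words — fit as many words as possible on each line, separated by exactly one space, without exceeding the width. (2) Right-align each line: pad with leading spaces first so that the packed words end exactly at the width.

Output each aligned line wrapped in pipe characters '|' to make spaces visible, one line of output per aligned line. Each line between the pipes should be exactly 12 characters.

Answer: |    data cat|
|   algorithm|
|music pencil|
|     bedroom|
| kitchen cat|
|         bed|
|  dictionary|
|   for music|
|    book sea|
|      matrix|
|    mountain|
|   rectangle|

Derivation:
Line 1: ['data', 'cat'] (min_width=8, slack=4)
Line 2: ['algorithm'] (min_width=9, slack=3)
Line 3: ['music', 'pencil'] (min_width=12, slack=0)
Line 4: ['bedroom'] (min_width=7, slack=5)
Line 5: ['kitchen', 'cat'] (min_width=11, slack=1)
Line 6: ['bed'] (min_width=3, slack=9)
Line 7: ['dictionary'] (min_width=10, slack=2)
Line 8: ['for', 'music'] (min_width=9, slack=3)
Line 9: ['book', 'sea'] (min_width=8, slack=4)
Line 10: ['matrix'] (min_width=6, slack=6)
Line 11: ['mountain'] (min_width=8, slack=4)
Line 12: ['rectangle'] (min_width=9, slack=3)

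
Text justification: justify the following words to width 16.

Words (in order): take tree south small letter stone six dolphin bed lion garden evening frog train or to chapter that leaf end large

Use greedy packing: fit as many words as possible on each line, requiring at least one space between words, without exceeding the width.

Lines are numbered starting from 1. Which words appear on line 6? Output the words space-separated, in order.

Line 1: ['take', 'tree', 'south'] (min_width=15, slack=1)
Line 2: ['small', 'letter'] (min_width=12, slack=4)
Line 3: ['stone', 'six'] (min_width=9, slack=7)
Line 4: ['dolphin', 'bed', 'lion'] (min_width=16, slack=0)
Line 5: ['garden', 'evening'] (min_width=14, slack=2)
Line 6: ['frog', 'train', 'or', 'to'] (min_width=16, slack=0)
Line 7: ['chapter', 'that'] (min_width=12, slack=4)
Line 8: ['leaf', 'end', 'large'] (min_width=14, slack=2)

Answer: frog train or to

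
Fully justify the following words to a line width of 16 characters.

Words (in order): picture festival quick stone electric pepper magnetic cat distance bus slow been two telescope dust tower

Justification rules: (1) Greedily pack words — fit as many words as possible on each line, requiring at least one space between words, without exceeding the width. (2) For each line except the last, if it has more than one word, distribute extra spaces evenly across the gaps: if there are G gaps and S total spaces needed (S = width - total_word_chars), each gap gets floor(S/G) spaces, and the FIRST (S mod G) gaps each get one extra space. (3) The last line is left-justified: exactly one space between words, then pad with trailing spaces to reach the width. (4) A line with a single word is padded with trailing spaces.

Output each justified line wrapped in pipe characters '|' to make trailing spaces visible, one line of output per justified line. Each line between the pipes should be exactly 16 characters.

Line 1: ['picture', 'festival'] (min_width=16, slack=0)
Line 2: ['quick', 'stone'] (min_width=11, slack=5)
Line 3: ['electric', 'pepper'] (min_width=15, slack=1)
Line 4: ['magnetic', 'cat'] (min_width=12, slack=4)
Line 5: ['distance', 'bus'] (min_width=12, slack=4)
Line 6: ['slow', 'been', 'two'] (min_width=13, slack=3)
Line 7: ['telescope', 'dust'] (min_width=14, slack=2)
Line 8: ['tower'] (min_width=5, slack=11)

Answer: |picture festival|
|quick      stone|
|electric  pepper|
|magnetic     cat|
|distance     bus|
|slow   been  two|
|telescope   dust|
|tower           |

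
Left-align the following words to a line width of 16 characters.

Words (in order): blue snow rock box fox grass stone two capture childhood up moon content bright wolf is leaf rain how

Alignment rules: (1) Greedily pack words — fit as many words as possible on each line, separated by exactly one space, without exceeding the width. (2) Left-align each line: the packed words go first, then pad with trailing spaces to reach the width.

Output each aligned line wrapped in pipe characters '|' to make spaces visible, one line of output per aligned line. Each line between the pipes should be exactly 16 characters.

Line 1: ['blue', 'snow', 'rock'] (min_width=14, slack=2)
Line 2: ['box', 'fox', 'grass'] (min_width=13, slack=3)
Line 3: ['stone', 'two'] (min_width=9, slack=7)
Line 4: ['capture'] (min_width=7, slack=9)
Line 5: ['childhood', 'up'] (min_width=12, slack=4)
Line 6: ['moon', 'content'] (min_width=12, slack=4)
Line 7: ['bright', 'wolf', 'is'] (min_width=14, slack=2)
Line 8: ['leaf', 'rain', 'how'] (min_width=13, slack=3)

Answer: |blue snow rock  |
|box fox grass   |
|stone two       |
|capture         |
|childhood up    |
|moon content    |
|bright wolf is  |
|leaf rain how   |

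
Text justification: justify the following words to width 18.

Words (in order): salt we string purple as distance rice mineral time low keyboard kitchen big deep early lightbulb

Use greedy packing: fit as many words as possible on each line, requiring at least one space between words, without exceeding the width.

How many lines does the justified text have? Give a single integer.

Answer: 6

Derivation:
Line 1: ['salt', 'we', 'string'] (min_width=14, slack=4)
Line 2: ['purple', 'as', 'distance'] (min_width=18, slack=0)
Line 3: ['rice', 'mineral', 'time'] (min_width=17, slack=1)
Line 4: ['low', 'keyboard'] (min_width=12, slack=6)
Line 5: ['kitchen', 'big', 'deep'] (min_width=16, slack=2)
Line 6: ['early', 'lightbulb'] (min_width=15, slack=3)
Total lines: 6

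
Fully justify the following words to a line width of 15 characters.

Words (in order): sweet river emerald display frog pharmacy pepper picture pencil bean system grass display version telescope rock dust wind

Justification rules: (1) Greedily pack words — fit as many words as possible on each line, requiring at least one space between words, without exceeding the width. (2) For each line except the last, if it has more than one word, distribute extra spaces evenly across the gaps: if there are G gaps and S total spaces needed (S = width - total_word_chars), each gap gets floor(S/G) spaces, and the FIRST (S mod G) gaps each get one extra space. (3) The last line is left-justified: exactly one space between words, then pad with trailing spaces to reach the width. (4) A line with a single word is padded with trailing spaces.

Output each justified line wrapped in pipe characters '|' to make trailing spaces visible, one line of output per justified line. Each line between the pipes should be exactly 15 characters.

Line 1: ['sweet', 'river'] (min_width=11, slack=4)
Line 2: ['emerald', 'display'] (min_width=15, slack=0)
Line 3: ['frog', 'pharmacy'] (min_width=13, slack=2)
Line 4: ['pepper', 'picture'] (min_width=14, slack=1)
Line 5: ['pencil', 'bean'] (min_width=11, slack=4)
Line 6: ['system', 'grass'] (min_width=12, slack=3)
Line 7: ['display', 'version'] (min_width=15, slack=0)
Line 8: ['telescope', 'rock'] (min_width=14, slack=1)
Line 9: ['dust', 'wind'] (min_width=9, slack=6)

Answer: |sweet     river|
|emerald display|
|frog   pharmacy|
|pepper  picture|
|pencil     bean|
|system    grass|
|display version|
|telescope  rock|
|dust wind      |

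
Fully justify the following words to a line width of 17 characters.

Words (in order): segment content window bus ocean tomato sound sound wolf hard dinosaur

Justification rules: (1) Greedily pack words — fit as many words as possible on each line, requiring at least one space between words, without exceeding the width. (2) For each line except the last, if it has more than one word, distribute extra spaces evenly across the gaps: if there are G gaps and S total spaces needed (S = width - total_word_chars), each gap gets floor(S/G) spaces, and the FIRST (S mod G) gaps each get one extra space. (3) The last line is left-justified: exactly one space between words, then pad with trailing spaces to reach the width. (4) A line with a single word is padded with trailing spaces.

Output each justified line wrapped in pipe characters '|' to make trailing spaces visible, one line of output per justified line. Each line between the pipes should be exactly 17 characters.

Line 1: ['segment', 'content'] (min_width=15, slack=2)
Line 2: ['window', 'bus', 'ocean'] (min_width=16, slack=1)
Line 3: ['tomato', 'sound'] (min_width=12, slack=5)
Line 4: ['sound', 'wolf', 'hard'] (min_width=15, slack=2)
Line 5: ['dinosaur'] (min_width=8, slack=9)

Answer: |segment   content|
|window  bus ocean|
|tomato      sound|
|sound  wolf  hard|
|dinosaur         |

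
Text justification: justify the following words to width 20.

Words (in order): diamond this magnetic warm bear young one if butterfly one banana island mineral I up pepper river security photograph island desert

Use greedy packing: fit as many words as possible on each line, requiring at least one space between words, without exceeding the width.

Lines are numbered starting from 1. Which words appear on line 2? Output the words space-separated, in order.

Answer: magnetic warm bear

Derivation:
Line 1: ['diamond', 'this'] (min_width=12, slack=8)
Line 2: ['magnetic', 'warm', 'bear'] (min_width=18, slack=2)
Line 3: ['young', 'one', 'if'] (min_width=12, slack=8)
Line 4: ['butterfly', 'one', 'banana'] (min_width=20, slack=0)
Line 5: ['island', 'mineral', 'I', 'up'] (min_width=19, slack=1)
Line 6: ['pepper', 'river'] (min_width=12, slack=8)
Line 7: ['security', 'photograph'] (min_width=19, slack=1)
Line 8: ['island', 'desert'] (min_width=13, slack=7)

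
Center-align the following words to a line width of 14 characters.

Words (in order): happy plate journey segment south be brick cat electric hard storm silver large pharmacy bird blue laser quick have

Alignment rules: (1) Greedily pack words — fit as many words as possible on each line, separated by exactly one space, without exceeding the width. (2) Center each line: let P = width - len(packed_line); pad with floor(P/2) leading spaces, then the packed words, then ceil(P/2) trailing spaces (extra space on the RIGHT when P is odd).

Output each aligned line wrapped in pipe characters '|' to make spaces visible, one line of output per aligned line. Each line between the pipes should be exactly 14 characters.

Line 1: ['happy', 'plate'] (min_width=11, slack=3)
Line 2: ['journey'] (min_width=7, slack=7)
Line 3: ['segment', 'south'] (min_width=13, slack=1)
Line 4: ['be', 'brick', 'cat'] (min_width=12, slack=2)
Line 5: ['electric', 'hard'] (min_width=13, slack=1)
Line 6: ['storm', 'silver'] (min_width=12, slack=2)
Line 7: ['large', 'pharmacy'] (min_width=14, slack=0)
Line 8: ['bird', 'blue'] (min_width=9, slack=5)
Line 9: ['laser', 'quick'] (min_width=11, slack=3)
Line 10: ['have'] (min_width=4, slack=10)

Answer: | happy plate  |
|   journey    |
|segment south |
| be brick cat |
|electric hard |
| storm silver |
|large pharmacy|
|  bird blue   |
| laser quick  |
|     have     |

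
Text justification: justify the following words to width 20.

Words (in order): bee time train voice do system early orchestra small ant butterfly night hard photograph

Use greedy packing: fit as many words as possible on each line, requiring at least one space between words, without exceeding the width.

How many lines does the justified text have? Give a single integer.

Answer: 5

Derivation:
Line 1: ['bee', 'time', 'train', 'voice'] (min_width=20, slack=0)
Line 2: ['do', 'system', 'early'] (min_width=15, slack=5)
Line 3: ['orchestra', 'small', 'ant'] (min_width=19, slack=1)
Line 4: ['butterfly', 'night', 'hard'] (min_width=20, slack=0)
Line 5: ['photograph'] (min_width=10, slack=10)
Total lines: 5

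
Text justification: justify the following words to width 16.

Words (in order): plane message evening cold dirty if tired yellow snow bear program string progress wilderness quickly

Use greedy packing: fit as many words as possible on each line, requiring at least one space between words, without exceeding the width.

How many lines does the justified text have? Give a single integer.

Line 1: ['plane', 'message'] (min_width=13, slack=3)
Line 2: ['evening', 'cold'] (min_width=12, slack=4)
Line 3: ['dirty', 'if', 'tired'] (min_width=14, slack=2)
Line 4: ['yellow', 'snow', 'bear'] (min_width=16, slack=0)
Line 5: ['program', 'string'] (min_width=14, slack=2)
Line 6: ['progress'] (min_width=8, slack=8)
Line 7: ['wilderness'] (min_width=10, slack=6)
Line 8: ['quickly'] (min_width=7, slack=9)
Total lines: 8

Answer: 8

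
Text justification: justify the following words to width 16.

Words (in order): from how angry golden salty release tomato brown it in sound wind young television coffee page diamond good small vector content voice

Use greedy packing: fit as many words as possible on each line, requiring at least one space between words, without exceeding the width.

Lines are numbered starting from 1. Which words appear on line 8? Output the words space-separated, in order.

Line 1: ['from', 'how', 'angry'] (min_width=14, slack=2)
Line 2: ['golden', 'salty'] (min_width=12, slack=4)
Line 3: ['release', 'tomato'] (min_width=14, slack=2)
Line 4: ['brown', 'it', 'in'] (min_width=11, slack=5)
Line 5: ['sound', 'wind', 'young'] (min_width=16, slack=0)
Line 6: ['television'] (min_width=10, slack=6)
Line 7: ['coffee', 'page'] (min_width=11, slack=5)
Line 8: ['diamond', 'good'] (min_width=12, slack=4)
Line 9: ['small', 'vector'] (min_width=12, slack=4)
Line 10: ['content', 'voice'] (min_width=13, slack=3)

Answer: diamond good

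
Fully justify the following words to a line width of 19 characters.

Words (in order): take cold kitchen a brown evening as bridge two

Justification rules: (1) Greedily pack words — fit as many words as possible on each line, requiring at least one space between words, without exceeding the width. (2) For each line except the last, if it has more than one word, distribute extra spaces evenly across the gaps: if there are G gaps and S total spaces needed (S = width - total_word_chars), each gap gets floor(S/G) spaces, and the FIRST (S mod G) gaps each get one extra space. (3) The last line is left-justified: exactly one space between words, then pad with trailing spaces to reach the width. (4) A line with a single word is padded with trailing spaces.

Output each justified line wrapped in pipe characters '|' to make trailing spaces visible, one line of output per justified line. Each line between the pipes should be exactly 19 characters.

Line 1: ['take', 'cold', 'kitchen', 'a'] (min_width=19, slack=0)
Line 2: ['brown', 'evening', 'as'] (min_width=16, slack=3)
Line 3: ['bridge', 'two'] (min_width=10, slack=9)

Answer: |take cold kitchen a|
|brown   evening  as|
|bridge two         |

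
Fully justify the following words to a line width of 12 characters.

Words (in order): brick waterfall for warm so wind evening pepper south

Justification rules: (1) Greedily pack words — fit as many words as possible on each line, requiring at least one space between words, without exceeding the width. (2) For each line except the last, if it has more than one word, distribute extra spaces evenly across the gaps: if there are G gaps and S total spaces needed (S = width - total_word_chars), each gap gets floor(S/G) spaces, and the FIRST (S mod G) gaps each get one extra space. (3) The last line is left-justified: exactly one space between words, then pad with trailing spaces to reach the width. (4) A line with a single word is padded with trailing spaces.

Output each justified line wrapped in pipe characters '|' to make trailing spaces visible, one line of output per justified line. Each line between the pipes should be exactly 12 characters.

Answer: |brick       |
|waterfall   |
|for  warm so|
|wind evening|
|pepper south|

Derivation:
Line 1: ['brick'] (min_width=5, slack=7)
Line 2: ['waterfall'] (min_width=9, slack=3)
Line 3: ['for', 'warm', 'so'] (min_width=11, slack=1)
Line 4: ['wind', 'evening'] (min_width=12, slack=0)
Line 5: ['pepper', 'south'] (min_width=12, slack=0)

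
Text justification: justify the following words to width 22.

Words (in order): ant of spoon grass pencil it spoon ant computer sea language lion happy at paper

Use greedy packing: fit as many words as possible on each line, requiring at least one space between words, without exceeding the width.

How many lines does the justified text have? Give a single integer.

Answer: 4

Derivation:
Line 1: ['ant', 'of', 'spoon', 'grass'] (min_width=18, slack=4)
Line 2: ['pencil', 'it', 'spoon', 'ant'] (min_width=19, slack=3)
Line 3: ['computer', 'sea', 'language'] (min_width=21, slack=1)
Line 4: ['lion', 'happy', 'at', 'paper'] (min_width=19, slack=3)
Total lines: 4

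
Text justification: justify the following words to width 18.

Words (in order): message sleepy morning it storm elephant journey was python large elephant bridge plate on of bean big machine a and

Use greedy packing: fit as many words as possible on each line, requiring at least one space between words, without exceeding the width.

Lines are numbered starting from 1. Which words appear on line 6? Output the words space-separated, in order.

Answer: plate on of bean

Derivation:
Line 1: ['message', 'sleepy'] (min_width=14, slack=4)
Line 2: ['morning', 'it', 'storm'] (min_width=16, slack=2)
Line 3: ['elephant', 'journey'] (min_width=16, slack=2)
Line 4: ['was', 'python', 'large'] (min_width=16, slack=2)
Line 5: ['elephant', 'bridge'] (min_width=15, slack=3)
Line 6: ['plate', 'on', 'of', 'bean'] (min_width=16, slack=2)
Line 7: ['big', 'machine', 'a', 'and'] (min_width=17, slack=1)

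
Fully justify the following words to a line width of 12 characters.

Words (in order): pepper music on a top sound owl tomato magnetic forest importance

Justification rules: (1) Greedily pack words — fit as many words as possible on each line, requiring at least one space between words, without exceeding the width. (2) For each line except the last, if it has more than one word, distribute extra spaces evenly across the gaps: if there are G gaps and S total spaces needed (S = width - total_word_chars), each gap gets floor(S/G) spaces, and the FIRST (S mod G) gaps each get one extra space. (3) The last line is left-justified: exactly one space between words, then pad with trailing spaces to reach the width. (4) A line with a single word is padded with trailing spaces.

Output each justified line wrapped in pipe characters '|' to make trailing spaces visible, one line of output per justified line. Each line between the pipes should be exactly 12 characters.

Answer: |pepper music|
|on   a   top|
|sound    owl|
|tomato      |
|magnetic    |
|forest      |
|importance  |

Derivation:
Line 1: ['pepper', 'music'] (min_width=12, slack=0)
Line 2: ['on', 'a', 'top'] (min_width=8, slack=4)
Line 3: ['sound', 'owl'] (min_width=9, slack=3)
Line 4: ['tomato'] (min_width=6, slack=6)
Line 5: ['magnetic'] (min_width=8, slack=4)
Line 6: ['forest'] (min_width=6, slack=6)
Line 7: ['importance'] (min_width=10, slack=2)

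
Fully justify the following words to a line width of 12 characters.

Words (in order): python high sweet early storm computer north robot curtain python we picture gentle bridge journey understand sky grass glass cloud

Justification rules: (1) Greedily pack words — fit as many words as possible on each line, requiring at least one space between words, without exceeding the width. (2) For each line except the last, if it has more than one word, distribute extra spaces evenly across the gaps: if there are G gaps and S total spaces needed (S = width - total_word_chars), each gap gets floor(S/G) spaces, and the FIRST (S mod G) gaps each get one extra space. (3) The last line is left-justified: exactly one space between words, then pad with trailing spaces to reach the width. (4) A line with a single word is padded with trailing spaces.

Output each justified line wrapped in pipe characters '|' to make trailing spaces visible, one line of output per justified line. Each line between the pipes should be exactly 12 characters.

Answer: |python  high|
|sweet  early|
|storm       |
|computer    |
|north  robot|
|curtain     |
|python    we|
|picture     |
|gentle      |
|bridge      |
|journey     |
|understand  |
|sky    grass|
|glass cloud |

Derivation:
Line 1: ['python', 'high'] (min_width=11, slack=1)
Line 2: ['sweet', 'early'] (min_width=11, slack=1)
Line 3: ['storm'] (min_width=5, slack=7)
Line 4: ['computer'] (min_width=8, slack=4)
Line 5: ['north', 'robot'] (min_width=11, slack=1)
Line 6: ['curtain'] (min_width=7, slack=5)
Line 7: ['python', 'we'] (min_width=9, slack=3)
Line 8: ['picture'] (min_width=7, slack=5)
Line 9: ['gentle'] (min_width=6, slack=6)
Line 10: ['bridge'] (min_width=6, slack=6)
Line 11: ['journey'] (min_width=7, slack=5)
Line 12: ['understand'] (min_width=10, slack=2)
Line 13: ['sky', 'grass'] (min_width=9, slack=3)
Line 14: ['glass', 'cloud'] (min_width=11, slack=1)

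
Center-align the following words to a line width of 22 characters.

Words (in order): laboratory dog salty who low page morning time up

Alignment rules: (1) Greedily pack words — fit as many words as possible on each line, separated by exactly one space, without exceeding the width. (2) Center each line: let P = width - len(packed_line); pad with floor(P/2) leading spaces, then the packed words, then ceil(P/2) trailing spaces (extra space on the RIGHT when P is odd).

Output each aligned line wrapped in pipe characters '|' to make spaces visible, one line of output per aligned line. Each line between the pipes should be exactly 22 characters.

Line 1: ['laboratory', 'dog', 'salty'] (min_width=20, slack=2)
Line 2: ['who', 'low', 'page', 'morning'] (min_width=20, slack=2)
Line 3: ['time', 'up'] (min_width=7, slack=15)

Answer: | laboratory dog salty |
| who low page morning |
|       time up        |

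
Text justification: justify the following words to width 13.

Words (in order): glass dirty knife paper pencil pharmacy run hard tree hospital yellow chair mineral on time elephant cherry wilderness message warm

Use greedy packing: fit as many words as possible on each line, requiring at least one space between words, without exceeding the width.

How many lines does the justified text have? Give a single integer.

Answer: 12

Derivation:
Line 1: ['glass', 'dirty'] (min_width=11, slack=2)
Line 2: ['knife', 'paper'] (min_width=11, slack=2)
Line 3: ['pencil'] (min_width=6, slack=7)
Line 4: ['pharmacy', 'run'] (min_width=12, slack=1)
Line 5: ['hard', 'tree'] (min_width=9, slack=4)
Line 6: ['hospital'] (min_width=8, slack=5)
Line 7: ['yellow', 'chair'] (min_width=12, slack=1)
Line 8: ['mineral', 'on'] (min_width=10, slack=3)
Line 9: ['time', 'elephant'] (min_width=13, slack=0)
Line 10: ['cherry'] (min_width=6, slack=7)
Line 11: ['wilderness'] (min_width=10, slack=3)
Line 12: ['message', 'warm'] (min_width=12, slack=1)
Total lines: 12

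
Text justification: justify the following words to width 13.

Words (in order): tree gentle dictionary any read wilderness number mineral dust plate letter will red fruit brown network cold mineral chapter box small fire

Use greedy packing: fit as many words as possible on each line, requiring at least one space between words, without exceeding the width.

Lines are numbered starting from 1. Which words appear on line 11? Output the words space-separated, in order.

Line 1: ['tree', 'gentle'] (min_width=11, slack=2)
Line 2: ['dictionary'] (min_width=10, slack=3)
Line 3: ['any', 'read'] (min_width=8, slack=5)
Line 4: ['wilderness'] (min_width=10, slack=3)
Line 5: ['number'] (min_width=6, slack=7)
Line 6: ['mineral', 'dust'] (min_width=12, slack=1)
Line 7: ['plate', 'letter'] (min_width=12, slack=1)
Line 8: ['will', 'red'] (min_width=8, slack=5)
Line 9: ['fruit', 'brown'] (min_width=11, slack=2)
Line 10: ['network', 'cold'] (min_width=12, slack=1)
Line 11: ['mineral'] (min_width=7, slack=6)
Line 12: ['chapter', 'box'] (min_width=11, slack=2)
Line 13: ['small', 'fire'] (min_width=10, slack=3)

Answer: mineral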